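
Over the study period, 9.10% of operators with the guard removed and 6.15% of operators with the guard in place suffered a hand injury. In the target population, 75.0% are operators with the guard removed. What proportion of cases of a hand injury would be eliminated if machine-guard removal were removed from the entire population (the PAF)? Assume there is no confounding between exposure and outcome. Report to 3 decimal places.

p₁ = 0.091, p₀ = 0.0615.
Overall risk P(Y=1) = π·p₁ + (1−π)·p₀ = 0.75×0.091 + 0.25×0.0615 = 0.083625.
Under exogeneity, PAF = [P(Y=1) − p₀] / P(Y=1).
PAF = (0.083625 − 0.0615) / 0.083625 ≈ 0.2646

PAF ≈ 0.265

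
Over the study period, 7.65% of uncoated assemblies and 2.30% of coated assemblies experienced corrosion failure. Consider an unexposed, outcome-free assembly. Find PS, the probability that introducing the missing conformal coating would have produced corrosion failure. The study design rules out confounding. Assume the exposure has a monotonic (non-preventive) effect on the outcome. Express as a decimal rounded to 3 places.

PS ≈ 0.055

p₁ = 0.0765, p₀ = 0.023.
Under exogeneity and monotonicity, PS = (p₁ − p₀) / (1 − p₀).
PS = (0.0765 − 0.023) / (1 − 0.023) = 0.0535 / 0.977 ≈ 0.0548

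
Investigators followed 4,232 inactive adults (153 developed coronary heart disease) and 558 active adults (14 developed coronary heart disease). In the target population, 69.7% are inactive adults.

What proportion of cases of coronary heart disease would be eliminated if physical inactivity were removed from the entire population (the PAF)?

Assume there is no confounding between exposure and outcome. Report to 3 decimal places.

p₁ = P(outcome | exposed) = 153/4232 = 0.036153
p₀ = P(outcome | unexposed) = 14/558 = 0.02509
Overall risk P(Y=1) = π·p₁ + (1−π)·p₀ = 0.697×0.036153 + 0.303×0.02509 = 0.032801.
Under exogeneity, PAF = [P(Y=1) − p₀] / P(Y=1).
PAF = (0.032801 − 0.02509) / 0.032801 ≈ 0.2351

PAF ≈ 0.235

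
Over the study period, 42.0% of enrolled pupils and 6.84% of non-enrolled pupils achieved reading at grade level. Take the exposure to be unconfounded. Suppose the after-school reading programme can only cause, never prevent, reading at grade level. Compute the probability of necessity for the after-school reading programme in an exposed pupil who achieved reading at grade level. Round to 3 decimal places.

PN ≈ 0.837

p₁ = 0.42, p₀ = 0.0684.
Under exogeneity and monotonicity, PN = (p₁ − p₀) / p₁.
PN = (0.42 − 0.0684) / 0.42 = 0.3516 / 0.42 ≈ 0.8371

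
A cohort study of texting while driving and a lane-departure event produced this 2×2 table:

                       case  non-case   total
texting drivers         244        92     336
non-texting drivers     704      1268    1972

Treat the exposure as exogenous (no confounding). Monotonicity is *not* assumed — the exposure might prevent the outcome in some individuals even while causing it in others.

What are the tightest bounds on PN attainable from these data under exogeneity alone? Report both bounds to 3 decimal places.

p₁ = P(outcome | exposed) = 244/336 = 0.72619
p₀ = P(outcome | unexposed) = 704/1972 = 0.357
Under exogeneity alone the bounds on PN are max{0,(p₁−p₀)/p₁} ≤ PN ≤ min{1,(1−p₀)/p₁}.
  lower = (p₁ − p₀)/p₁ = 0.36919 / 0.72619 ≈ 0.5084
  upper = min{1, (1 − p₀)/p₁} = 0.643 / 0.72619 ≈ 0.8854

0.508 ≤ PN ≤ 0.885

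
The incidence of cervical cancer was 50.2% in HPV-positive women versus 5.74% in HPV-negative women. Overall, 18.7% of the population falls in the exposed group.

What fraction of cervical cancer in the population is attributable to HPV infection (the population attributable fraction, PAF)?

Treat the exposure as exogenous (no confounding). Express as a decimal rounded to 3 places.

p₁ = 0.502, p₀ = 0.0574.
Overall risk P(Y=1) = π·p₁ + (1−π)·p₀ = 0.187×0.502 + 0.813×0.0574 = 0.14054.
Under exogeneity, PAF = [P(Y=1) − p₀] / P(Y=1).
PAF = (0.14054 − 0.0574) / 0.14054 ≈ 0.5916

PAF ≈ 0.592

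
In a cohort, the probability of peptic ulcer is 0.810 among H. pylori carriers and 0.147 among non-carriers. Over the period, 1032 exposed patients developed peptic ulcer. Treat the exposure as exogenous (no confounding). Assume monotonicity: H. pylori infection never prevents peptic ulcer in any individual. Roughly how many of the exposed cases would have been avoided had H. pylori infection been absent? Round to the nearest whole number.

Let p₁ = 0.81, p₀ = 0.147.
PN = (p₁ − p₀)/p₁ = (0.81 − 0.147) / 0.81 ≈ 0.81852.
Attributable cases ≈ PN × (exposed cases) = 0.81852 × 1032 ≈ 844.71.

about 845 cases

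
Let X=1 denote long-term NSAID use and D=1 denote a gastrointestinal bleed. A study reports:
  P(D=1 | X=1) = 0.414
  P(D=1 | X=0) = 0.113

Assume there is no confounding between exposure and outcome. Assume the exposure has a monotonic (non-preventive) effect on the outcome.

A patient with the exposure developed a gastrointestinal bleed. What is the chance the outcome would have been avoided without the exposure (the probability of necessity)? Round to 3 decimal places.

Let p₁ = 0.414, p₀ = 0.113.
Under exogeneity and monotonicity, PN = (p₁ − p₀) / p₁.
PN = (0.414 − 0.113) / 0.414 = 0.301 / 0.414 ≈ 0.7271

PN ≈ 0.727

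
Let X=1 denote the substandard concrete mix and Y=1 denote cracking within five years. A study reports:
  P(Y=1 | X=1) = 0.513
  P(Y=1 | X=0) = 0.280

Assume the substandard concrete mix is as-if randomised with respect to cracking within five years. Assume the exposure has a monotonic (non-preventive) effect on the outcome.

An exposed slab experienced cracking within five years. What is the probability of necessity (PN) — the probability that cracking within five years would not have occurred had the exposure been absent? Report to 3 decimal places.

Let p₁ = 0.513, p₀ = 0.28.
Under exogeneity and monotonicity, PN = (p₁ − p₀) / p₁.
PN = (0.513 − 0.28) / 0.513 = 0.233 / 0.513 ≈ 0.4542

PN ≈ 0.454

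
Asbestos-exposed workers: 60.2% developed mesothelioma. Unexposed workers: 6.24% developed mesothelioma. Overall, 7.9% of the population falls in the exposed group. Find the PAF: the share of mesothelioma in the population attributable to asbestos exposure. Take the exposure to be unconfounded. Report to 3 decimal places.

p₁ = 0.602, p₀ = 0.0624.
Overall risk P(Y=1) = π·p₁ + (1−π)·p₀ = 0.079×0.602 + 0.921×0.0624 = 0.10503.
Under exogeneity, PAF = [P(Y=1) − p₀] / P(Y=1).
PAF = (0.10503 − 0.0624) / 0.10503 ≈ 0.4059

PAF ≈ 0.406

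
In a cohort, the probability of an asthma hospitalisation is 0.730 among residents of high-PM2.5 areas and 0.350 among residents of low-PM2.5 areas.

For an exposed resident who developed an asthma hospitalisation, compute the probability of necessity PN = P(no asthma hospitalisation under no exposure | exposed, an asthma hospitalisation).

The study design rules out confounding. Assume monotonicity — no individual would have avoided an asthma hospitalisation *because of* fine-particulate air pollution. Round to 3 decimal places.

PN ≈ 0.521

Let p₁ = 0.73, p₀ = 0.35.
Under exogeneity and monotonicity, PN = (p₁ − p₀) / p₁.
PN = (0.73 − 0.35) / 0.73 = 0.38 / 0.73 ≈ 0.5205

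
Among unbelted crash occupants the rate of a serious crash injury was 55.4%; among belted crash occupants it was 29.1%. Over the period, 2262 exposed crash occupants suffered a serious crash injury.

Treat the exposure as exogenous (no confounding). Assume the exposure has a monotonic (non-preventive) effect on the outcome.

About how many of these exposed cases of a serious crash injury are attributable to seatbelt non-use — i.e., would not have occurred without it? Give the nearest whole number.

about 1074 cases

p₁ = 0.554, p₀ = 0.291.
PN = (p₁ − p₀)/p₁ = (0.554 − 0.291) / 0.554 ≈ 0.47473.
Attributable cases ≈ PN × (exposed cases) = 0.47473 × 2262 ≈ 1073.84.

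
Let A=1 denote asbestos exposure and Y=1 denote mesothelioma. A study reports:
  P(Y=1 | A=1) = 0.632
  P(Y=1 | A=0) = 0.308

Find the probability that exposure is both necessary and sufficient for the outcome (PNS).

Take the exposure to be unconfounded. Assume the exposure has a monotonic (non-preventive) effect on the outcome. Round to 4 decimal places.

Let p₁ = 0.632, p₀ = 0.308.
Under exogeneity and monotonicity, PNS = p₁ − p₀.
PNS = 0.632 − 0.308 = 0.324

PNS ≈ 0.3240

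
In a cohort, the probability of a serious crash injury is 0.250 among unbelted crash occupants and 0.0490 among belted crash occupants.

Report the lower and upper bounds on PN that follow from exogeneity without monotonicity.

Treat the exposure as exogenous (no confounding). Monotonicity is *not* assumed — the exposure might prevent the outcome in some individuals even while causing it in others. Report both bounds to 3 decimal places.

0.804 ≤ PN ≤ 1.000

Let p₁ = 0.25, p₀ = 0.049.
Under exogeneity alone the bounds on PN are max{0,(p₁−p₀)/p₁} ≤ PN ≤ min{1,(1−p₀)/p₁}.
  lower = (p₁ − p₀)/p₁ = 0.201 / 0.25 ≈ 0.8040
  upper = min{1, (1 − p₀)/p₁} = 0.951 / 0.25 ≈ 3.8040 → capped at 1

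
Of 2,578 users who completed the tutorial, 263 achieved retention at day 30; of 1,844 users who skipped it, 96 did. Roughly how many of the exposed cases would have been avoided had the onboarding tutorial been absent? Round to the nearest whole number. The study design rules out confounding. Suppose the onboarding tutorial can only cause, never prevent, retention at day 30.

about 129 cases

p₁ = P(outcome | exposed) = 263/2578 = 0.10202
p₀ = P(outcome | unexposed) = 96/1844 = 0.052061
PN = (p₁ − p₀)/p₁ = (0.10202 − 0.052061) / 0.10202 ≈ 0.48969.
Attributable cases ≈ PN × (exposed cases) = 0.48969 × 263 ≈ 128.79.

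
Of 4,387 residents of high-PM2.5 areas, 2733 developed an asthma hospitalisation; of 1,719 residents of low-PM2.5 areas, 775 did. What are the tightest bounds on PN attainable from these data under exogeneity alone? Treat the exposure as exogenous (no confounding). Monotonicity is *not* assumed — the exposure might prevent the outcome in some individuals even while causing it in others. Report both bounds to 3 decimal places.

p₁ = P(outcome | exposed) = 2733/4387 = 0.62298
p₀ = P(outcome | unexposed) = 775/1719 = 0.45084
Under exogeneity alone the bounds on PN are max{0,(p₁−p₀)/p₁} ≤ PN ≤ min{1,(1−p₀)/p₁}.
  lower = (p₁ − p₀)/p₁ = 0.17213 / 0.62298 ≈ 0.2763
  upper = min{1, (1 − p₀)/p₁} = 0.54916 / 0.62298 ≈ 0.8815

0.276 ≤ PN ≤ 0.882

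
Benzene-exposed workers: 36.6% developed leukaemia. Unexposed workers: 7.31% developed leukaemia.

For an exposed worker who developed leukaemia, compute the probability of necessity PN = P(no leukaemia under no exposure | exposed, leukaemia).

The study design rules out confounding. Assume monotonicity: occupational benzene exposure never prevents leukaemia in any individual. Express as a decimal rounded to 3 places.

p₁ = 0.366, p₀ = 0.0731.
Under exogeneity and monotonicity, PN = (p₁ − p₀) / p₁.
PN = (0.366 − 0.0731) / 0.366 = 0.2929 / 0.366 ≈ 0.8003

PN ≈ 0.800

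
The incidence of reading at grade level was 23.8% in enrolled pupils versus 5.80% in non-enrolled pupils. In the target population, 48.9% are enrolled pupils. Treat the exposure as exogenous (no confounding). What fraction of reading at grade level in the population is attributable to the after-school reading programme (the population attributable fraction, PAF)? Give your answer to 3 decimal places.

PAF ≈ 0.603

p₁ = 0.238, p₀ = 0.058.
Overall risk P(Y=1) = π·p₁ + (1−π)·p₀ = 0.489×0.238 + 0.511×0.058 = 0.14602.
Under exogeneity, PAF = [P(Y=1) − p₀] / P(Y=1).
PAF = (0.14602 − 0.058) / 0.14602 ≈ 0.6028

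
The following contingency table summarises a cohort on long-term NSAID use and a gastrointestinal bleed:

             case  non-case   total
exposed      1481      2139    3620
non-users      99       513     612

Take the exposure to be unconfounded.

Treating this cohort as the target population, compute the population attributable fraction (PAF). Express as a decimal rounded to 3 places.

PAF ≈ 0.567

p₁ = P(outcome | exposed) = 1481/3620 = 0.40912
p₀ = P(outcome | unexposed) = 99/612 = 0.16176
Exposure prevalence π = 3620/4232 = 0.85539; overall risk P(Y=1) = 0.37335.
Under exogeneity, PAF = [P(Y=1) − p₀]/P(Y=1).
PAF = (0.37335 − 0.16176) / 0.37335 ≈ 0.5667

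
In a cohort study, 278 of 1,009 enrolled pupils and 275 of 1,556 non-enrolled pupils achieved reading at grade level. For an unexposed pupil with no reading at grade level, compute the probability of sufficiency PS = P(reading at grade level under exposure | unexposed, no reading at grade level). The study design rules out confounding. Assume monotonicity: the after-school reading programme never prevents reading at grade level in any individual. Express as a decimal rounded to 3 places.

PS ≈ 0.120

p₁ = P(outcome | exposed) = 278/1009 = 0.27552
p₀ = P(outcome | unexposed) = 275/1556 = 0.17674
Under exogeneity and monotonicity, PS = (p₁ − p₀) / (1 − p₀).
PS = (0.27552 − 0.17674) / (1 − 0.17674) = 0.098785 / 0.82326 ≈ 0.1200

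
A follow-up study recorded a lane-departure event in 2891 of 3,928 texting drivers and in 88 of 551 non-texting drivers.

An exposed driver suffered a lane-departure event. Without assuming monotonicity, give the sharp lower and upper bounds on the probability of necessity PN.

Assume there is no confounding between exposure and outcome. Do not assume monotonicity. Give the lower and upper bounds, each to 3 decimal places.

0.783 ≤ PN ≤ 1.000

p₁ = P(outcome | exposed) = 2891/3928 = 0.736
p₀ = P(outcome | unexposed) = 88/551 = 0.15971
Under exogeneity alone the bounds on PN are max{0,(p₁−p₀)/p₁} ≤ PN ≤ min{1,(1−p₀)/p₁}.
  lower = (p₁ − p₀)/p₁ = 0.57629 / 0.736 ≈ 0.7830
  upper = min{1, (1 − p₀)/p₁} = 0.84029 / 0.736 ≈ 1.1417 → capped at 1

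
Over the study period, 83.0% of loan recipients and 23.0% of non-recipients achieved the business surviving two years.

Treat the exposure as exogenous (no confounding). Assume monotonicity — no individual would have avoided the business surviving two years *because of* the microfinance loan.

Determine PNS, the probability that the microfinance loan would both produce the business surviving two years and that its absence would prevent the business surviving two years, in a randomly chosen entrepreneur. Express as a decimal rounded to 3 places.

p₁ = 0.83, p₀ = 0.23.
Under exogeneity and monotonicity, PNS = p₁ − p₀.
PNS = 0.83 − 0.23 = 0.6

PNS ≈ 0.600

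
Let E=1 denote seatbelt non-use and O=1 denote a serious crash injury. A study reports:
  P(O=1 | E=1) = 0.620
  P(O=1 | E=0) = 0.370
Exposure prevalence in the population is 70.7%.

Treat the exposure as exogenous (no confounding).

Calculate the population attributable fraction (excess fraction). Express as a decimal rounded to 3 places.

PAF ≈ 0.323

Let p₁ = 0.62, p₀ = 0.37.
Overall risk P(Y=1) = π·p₁ + (1−π)·p₀ = 0.707×0.62 + 0.293×0.37 = 0.54675.
Under exogeneity, PAF = [P(Y=1) − p₀] / P(Y=1).
PAF = (0.54675 − 0.37) / 0.54675 ≈ 0.3233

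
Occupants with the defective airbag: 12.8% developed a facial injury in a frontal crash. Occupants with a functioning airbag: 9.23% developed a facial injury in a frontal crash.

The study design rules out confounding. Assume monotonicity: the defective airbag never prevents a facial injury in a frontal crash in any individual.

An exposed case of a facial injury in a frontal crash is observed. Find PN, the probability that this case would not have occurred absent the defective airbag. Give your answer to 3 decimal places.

PN ≈ 0.279

p₁ = 0.128, p₀ = 0.0923.
Under exogeneity and monotonicity, PN = (p₁ − p₀) / p₁.
PN = (0.128 − 0.0923) / 0.128 = 0.0357 / 0.128 ≈ 0.2789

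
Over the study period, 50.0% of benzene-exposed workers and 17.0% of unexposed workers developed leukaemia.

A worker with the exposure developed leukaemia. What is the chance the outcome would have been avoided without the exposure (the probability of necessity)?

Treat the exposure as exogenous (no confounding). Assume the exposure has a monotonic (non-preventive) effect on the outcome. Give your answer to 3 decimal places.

PN ≈ 0.660

p₁ = 0.5, p₀ = 0.17.
Under exogeneity and monotonicity, PN = (p₁ − p₀) / p₁.
PN = (0.5 − 0.17) / 0.5 = 0.33 / 0.5 ≈ 0.6600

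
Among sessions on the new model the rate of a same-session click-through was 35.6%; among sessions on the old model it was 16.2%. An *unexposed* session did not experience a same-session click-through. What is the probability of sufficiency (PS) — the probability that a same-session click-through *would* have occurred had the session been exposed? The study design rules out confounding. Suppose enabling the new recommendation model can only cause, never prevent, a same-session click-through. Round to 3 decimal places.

PS ≈ 0.232

p₁ = 0.356, p₀ = 0.162.
Under exogeneity and monotonicity, PS = (p₁ − p₀) / (1 − p₀).
PS = (0.356 − 0.162) / (1 − 0.162) = 0.194 / 0.838 ≈ 0.2315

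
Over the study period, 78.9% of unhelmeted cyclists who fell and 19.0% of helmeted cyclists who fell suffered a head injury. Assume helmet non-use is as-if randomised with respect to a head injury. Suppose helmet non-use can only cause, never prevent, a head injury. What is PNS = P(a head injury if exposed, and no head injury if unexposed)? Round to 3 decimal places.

PNS ≈ 0.599

p₁ = 0.789, p₀ = 0.19.
Under exogeneity and monotonicity, PNS = p₁ − p₀.
PNS = 0.789 − 0.19 = 0.599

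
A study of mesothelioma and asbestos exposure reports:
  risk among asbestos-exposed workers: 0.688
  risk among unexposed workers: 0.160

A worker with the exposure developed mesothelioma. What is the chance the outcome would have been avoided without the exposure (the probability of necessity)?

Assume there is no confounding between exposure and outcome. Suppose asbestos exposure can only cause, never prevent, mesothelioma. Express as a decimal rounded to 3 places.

PN ≈ 0.767

Let p₁ = 0.688, p₀ = 0.16.
Under exogeneity and monotonicity, PN = (p₁ − p₀) / p₁.
PN = (0.688 − 0.16) / 0.688 = 0.528 / 0.688 ≈ 0.7674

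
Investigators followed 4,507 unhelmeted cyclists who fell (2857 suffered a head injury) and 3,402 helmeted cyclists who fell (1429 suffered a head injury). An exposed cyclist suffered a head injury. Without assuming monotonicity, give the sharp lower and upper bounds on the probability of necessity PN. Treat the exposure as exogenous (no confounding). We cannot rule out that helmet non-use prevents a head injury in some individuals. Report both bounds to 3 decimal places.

0.337 ≤ PN ≤ 0.915

p₁ = P(outcome | exposed) = 2857/4507 = 0.6339
p₀ = P(outcome | unexposed) = 1429/3402 = 0.42005
Under exogeneity alone the bounds on PN are max{0,(p₁−p₀)/p₁} ≤ PN ≤ min{1,(1−p₀)/p₁}.
  lower = (p₁ − p₀)/p₁ = 0.21386 / 0.6339 ≈ 0.3374
  upper = min{1, (1 − p₀)/p₁} = 0.57995 / 0.6339 ≈ 0.9149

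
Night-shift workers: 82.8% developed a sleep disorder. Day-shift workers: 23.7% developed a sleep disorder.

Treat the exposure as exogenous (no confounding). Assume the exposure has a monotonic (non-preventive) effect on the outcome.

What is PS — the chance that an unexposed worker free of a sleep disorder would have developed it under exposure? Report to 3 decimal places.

PS ≈ 0.775

p₁ = 0.828, p₀ = 0.237.
Under exogeneity and monotonicity, PS = (p₁ − p₀) / (1 − p₀).
PS = (0.828 − 0.237) / (1 − 0.237) = 0.591 / 0.763 ≈ 0.7746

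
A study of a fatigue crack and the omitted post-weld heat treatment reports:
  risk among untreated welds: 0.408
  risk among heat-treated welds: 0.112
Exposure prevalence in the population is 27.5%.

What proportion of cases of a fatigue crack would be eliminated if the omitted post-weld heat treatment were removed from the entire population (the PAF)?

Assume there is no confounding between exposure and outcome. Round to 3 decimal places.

Let p₁ = 0.408, p₀ = 0.112.
Overall risk P(Y=1) = π·p₁ + (1−π)·p₀ = 0.275×0.408 + 0.725×0.112 = 0.1934.
Under exogeneity, PAF = [P(Y=1) − p₀] / P(Y=1).
PAF = (0.1934 − 0.112) / 0.1934 ≈ 0.4209

PAF ≈ 0.421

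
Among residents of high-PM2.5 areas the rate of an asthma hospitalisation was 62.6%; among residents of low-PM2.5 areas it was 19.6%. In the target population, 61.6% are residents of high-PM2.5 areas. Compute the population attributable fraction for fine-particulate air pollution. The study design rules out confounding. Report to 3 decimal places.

PAF ≈ 0.575

p₁ = 0.626, p₀ = 0.196.
Overall risk P(Y=1) = π·p₁ + (1−π)·p₀ = 0.616×0.626 + 0.384×0.196 = 0.46088.
Under exogeneity, PAF = [P(Y=1) − p₀] / P(Y=1).
PAF = (0.46088 − 0.196) / 0.46088 ≈ 0.5747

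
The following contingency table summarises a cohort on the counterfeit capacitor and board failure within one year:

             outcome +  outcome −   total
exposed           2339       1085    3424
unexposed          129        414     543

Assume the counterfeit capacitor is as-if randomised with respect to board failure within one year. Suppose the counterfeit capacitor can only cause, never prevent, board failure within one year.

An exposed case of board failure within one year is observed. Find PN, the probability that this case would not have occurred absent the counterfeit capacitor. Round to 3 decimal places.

PN ≈ 0.652

p₁ = P(outcome | exposed) = 2339/3424 = 0.68312
p₀ = P(outcome | unexposed) = 129/543 = 0.23757
Under exogeneity and monotonicity, PN = (p₁ − p₀) / p₁.
PN = (0.68312 − 0.23757) / 0.68312 = 0.44555 / 0.68312 ≈ 0.6522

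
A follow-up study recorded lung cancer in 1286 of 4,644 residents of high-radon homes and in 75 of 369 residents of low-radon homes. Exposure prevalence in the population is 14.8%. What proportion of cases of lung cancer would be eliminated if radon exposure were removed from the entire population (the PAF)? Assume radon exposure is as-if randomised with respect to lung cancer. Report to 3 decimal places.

p₁ = P(outcome | exposed) = 1286/4644 = 0.27692
p₀ = P(outcome | unexposed) = 75/369 = 0.20325
Overall risk P(Y=1) = π·p₁ + (1−π)·p₀ = 0.148×0.27692 + 0.852×0.20325 = 0.21415.
Under exogeneity, PAF = [P(Y=1) − p₀] / P(Y=1).
PAF = (0.21415 − 0.20325) / 0.21415 ≈ 0.0509

PAF ≈ 0.051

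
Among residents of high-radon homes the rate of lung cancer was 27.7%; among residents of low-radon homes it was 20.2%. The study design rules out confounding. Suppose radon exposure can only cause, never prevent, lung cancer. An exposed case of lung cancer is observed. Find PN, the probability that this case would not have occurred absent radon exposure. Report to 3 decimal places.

PN ≈ 0.271

p₁ = 0.277, p₀ = 0.202.
Under exogeneity and monotonicity, PN = (p₁ − p₀) / p₁.
PN = (0.277 − 0.202) / 0.277 = 0.075 / 0.277 ≈ 0.2708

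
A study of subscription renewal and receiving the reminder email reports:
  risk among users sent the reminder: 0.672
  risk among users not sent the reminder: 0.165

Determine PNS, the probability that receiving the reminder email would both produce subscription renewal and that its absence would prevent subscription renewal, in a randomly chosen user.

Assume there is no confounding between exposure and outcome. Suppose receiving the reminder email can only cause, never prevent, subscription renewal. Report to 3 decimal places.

PNS ≈ 0.507

Let p₁ = 0.672, p₀ = 0.165.
Under exogeneity and monotonicity, PNS = p₁ − p₀.
PNS = 0.672 − 0.165 = 0.507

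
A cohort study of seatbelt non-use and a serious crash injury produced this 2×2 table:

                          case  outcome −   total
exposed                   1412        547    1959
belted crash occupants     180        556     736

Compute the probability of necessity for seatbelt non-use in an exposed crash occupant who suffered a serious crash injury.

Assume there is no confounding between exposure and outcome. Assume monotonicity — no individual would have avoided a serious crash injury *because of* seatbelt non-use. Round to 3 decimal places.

p₁ = P(outcome | exposed) = 1412/1959 = 0.72078
p₀ = P(outcome | unexposed) = 180/736 = 0.24457
Under exogeneity and monotonicity, PN = (p₁ − p₀) / p₁.
PN = (0.72078 − 0.24457) / 0.72078 = 0.47621 / 0.72078 ≈ 0.6607

PN ≈ 0.661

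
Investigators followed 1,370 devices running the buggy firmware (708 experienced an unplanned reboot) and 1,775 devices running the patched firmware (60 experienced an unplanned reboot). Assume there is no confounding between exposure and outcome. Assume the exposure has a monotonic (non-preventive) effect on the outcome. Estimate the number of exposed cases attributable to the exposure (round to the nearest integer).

about 662 cases

p₁ = P(outcome | exposed) = 708/1370 = 0.51679
p₀ = P(outcome | unexposed) = 60/1775 = 0.033803
PN = (p₁ − p₀)/p₁ = (0.51679 − 0.033803) / 0.51679 ≈ 0.93459.
Attributable cases ≈ PN × (exposed cases) = 0.93459 × 708 ≈ 661.69.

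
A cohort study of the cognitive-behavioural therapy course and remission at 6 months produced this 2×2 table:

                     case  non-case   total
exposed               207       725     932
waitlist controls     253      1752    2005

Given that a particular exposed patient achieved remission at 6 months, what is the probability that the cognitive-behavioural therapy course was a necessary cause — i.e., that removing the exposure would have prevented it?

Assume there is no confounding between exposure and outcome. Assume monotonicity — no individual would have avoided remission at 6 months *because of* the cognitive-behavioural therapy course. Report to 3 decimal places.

PN ≈ 0.432

p₁ = P(outcome | exposed) = 207/932 = 0.2221
p₀ = P(outcome | unexposed) = 253/2005 = 0.12618
Under exogeneity and monotonicity, PN = (p₁ − p₀) / p₁.
PN = (0.2221 − 0.12618) / 0.2221 = 0.095918 / 0.2221 ≈ 0.4319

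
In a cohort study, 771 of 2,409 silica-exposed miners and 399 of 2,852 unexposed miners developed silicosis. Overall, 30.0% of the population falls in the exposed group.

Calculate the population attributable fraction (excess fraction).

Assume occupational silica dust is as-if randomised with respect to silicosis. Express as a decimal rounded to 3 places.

PAF ≈ 0.279

p₁ = P(outcome | exposed) = 771/2409 = 0.32005
p₀ = P(outcome | unexposed) = 399/2852 = 0.1399
Overall risk P(Y=1) = π·p₁ + (1−π)·p₀ = 0.3×0.32005 + 0.7×0.1399 = 0.19395.
Under exogeneity, PAF = [P(Y=1) − p₀] / P(Y=1).
PAF = (0.19395 − 0.1399) / 0.19395 ≈ 0.2787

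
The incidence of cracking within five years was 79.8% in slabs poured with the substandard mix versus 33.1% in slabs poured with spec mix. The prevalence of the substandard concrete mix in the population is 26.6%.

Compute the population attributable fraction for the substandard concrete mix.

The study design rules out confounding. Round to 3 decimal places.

PAF ≈ 0.273

p₁ = 0.798, p₀ = 0.331.
Overall risk P(Y=1) = π·p₁ + (1−π)·p₀ = 0.266×0.798 + 0.734×0.331 = 0.45522.
Under exogeneity, PAF = [P(Y=1) − p₀] / P(Y=1).
PAF = (0.45522 − 0.331) / 0.45522 ≈ 0.2729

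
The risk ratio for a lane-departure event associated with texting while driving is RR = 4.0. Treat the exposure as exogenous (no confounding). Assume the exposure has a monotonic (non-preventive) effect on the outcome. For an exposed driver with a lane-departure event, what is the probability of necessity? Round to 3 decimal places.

PN ≈ 0.750

Under exogeneity and monotonicity, PN = (RR − 1) / RR = 1 − 1/RR.
PN = (4.0 − 1) / 4.0 = 3 / 4.0 ≈ 0.7500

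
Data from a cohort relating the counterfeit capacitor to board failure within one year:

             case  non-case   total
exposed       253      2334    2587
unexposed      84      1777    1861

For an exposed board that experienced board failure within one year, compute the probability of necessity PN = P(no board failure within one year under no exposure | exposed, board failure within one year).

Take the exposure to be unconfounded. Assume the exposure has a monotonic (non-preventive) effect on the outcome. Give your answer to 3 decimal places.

p₁ = P(outcome | exposed) = 253/2587 = 0.097797
p₀ = P(outcome | unexposed) = 84/1861 = 0.045137
Under exogeneity and monotonicity, PN = (p₁ − p₀) / p₁.
PN = (0.097797 − 0.045137) / 0.097797 = 0.05266 / 0.097797 ≈ 0.5385

PN ≈ 0.538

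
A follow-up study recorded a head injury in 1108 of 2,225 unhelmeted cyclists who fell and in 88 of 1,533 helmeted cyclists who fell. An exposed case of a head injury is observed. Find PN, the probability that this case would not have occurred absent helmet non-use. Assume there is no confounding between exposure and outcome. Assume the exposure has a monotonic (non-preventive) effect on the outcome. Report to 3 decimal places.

PN ≈ 0.885

p₁ = P(outcome | exposed) = 1108/2225 = 0.49798
p₀ = P(outcome | unexposed) = 88/1533 = 0.057404
Under exogeneity and monotonicity, PN = (p₁ − p₀) / p₁.
PN = (0.49798 − 0.057404) / 0.49798 = 0.44057 / 0.49798 ≈ 0.8847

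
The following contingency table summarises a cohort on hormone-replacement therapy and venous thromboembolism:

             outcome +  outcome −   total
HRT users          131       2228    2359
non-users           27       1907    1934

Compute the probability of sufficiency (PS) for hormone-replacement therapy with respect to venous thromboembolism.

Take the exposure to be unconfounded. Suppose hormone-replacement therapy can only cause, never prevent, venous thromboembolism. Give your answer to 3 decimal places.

p₁ = P(outcome | exposed) = 131/2359 = 0.055532
p₀ = P(outcome | unexposed) = 27/1934 = 0.013961
Under exogeneity and monotonicity, PS = (p₁ − p₀)/(1 − p₀).
PS = (0.055532 − 0.013961) / 0.98604 ≈ 0.0422

PS ≈ 0.042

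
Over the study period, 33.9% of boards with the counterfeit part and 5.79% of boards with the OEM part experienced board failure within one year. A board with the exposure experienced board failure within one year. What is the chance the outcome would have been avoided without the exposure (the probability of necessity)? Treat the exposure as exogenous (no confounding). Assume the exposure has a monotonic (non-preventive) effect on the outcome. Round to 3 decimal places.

p₁ = 0.339, p₀ = 0.0579.
Under exogeneity and monotonicity, PN = (p₁ − p₀) / p₁.
PN = (0.339 − 0.0579) / 0.339 = 0.2811 / 0.339 ≈ 0.8292

PN ≈ 0.829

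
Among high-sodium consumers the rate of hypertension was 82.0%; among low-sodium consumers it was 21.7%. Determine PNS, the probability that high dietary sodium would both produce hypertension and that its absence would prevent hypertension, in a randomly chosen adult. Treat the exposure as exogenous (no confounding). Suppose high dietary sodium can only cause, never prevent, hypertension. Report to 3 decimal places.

PNS ≈ 0.603

p₁ = 0.82, p₀ = 0.217.
Under exogeneity and monotonicity, PNS = p₁ − p₀.
PNS = 0.82 − 0.217 = 0.603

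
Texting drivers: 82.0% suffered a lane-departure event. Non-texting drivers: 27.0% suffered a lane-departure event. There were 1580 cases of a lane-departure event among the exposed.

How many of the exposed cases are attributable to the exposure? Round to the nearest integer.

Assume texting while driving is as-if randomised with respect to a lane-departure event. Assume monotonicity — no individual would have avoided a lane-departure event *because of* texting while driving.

p₁ = 0.82, p₀ = 0.27.
PN = (p₁ − p₀)/p₁ = (0.82 − 0.27) / 0.82 ≈ 0.67073.
Attributable cases ≈ PN × (exposed cases) = 0.67073 × 1580 ≈ 1059.76.

about 1060 cases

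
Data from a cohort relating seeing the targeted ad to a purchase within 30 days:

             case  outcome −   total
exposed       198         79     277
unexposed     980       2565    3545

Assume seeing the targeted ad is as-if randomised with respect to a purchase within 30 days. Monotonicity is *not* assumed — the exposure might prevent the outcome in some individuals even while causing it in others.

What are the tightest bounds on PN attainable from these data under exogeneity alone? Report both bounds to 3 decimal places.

p₁ = P(outcome | exposed) = 198/277 = 0.7148
p₀ = P(outcome | unexposed) = 980/3545 = 0.27645
Under exogeneity alone the bounds on PN are max{0,(p₁−p₀)/p₁} ≤ PN ≤ min{1,(1−p₀)/p₁}.
  lower = (p₁ − p₀)/p₁ = 0.43836 / 0.7148 ≈ 0.6133
  upper = min{1, (1 − p₀)/p₁} = 0.72355 / 0.7148 ≈ 1.0122 → capped at 1

0.613 ≤ PN ≤ 1.000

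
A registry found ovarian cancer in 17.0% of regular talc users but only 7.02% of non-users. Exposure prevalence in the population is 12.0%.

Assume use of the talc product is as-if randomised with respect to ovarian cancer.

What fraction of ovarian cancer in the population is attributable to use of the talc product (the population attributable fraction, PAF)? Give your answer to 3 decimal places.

p₁ = 0.17, p₀ = 0.0702.
Overall risk P(Y=1) = π·p₁ + (1−π)·p₀ = 0.12×0.17 + 0.88×0.0702 = 0.082176.
Under exogeneity, PAF = [P(Y=1) − p₀] / P(Y=1).
PAF = (0.082176 − 0.0702) / 0.082176 ≈ 0.1457

PAF ≈ 0.146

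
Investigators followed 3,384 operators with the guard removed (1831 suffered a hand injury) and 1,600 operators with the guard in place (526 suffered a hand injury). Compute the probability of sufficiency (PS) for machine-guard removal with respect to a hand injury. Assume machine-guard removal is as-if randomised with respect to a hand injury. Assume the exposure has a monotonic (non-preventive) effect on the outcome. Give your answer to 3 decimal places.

PS ≈ 0.316

p₁ = P(outcome | exposed) = 1831/3384 = 0.54108
p₀ = P(outcome | unexposed) = 526/1600 = 0.32875
Under exogeneity and monotonicity, PS = (p₁ − p₀) / (1 − p₀).
PS = (0.54108 − 0.32875) / (1 − 0.32875) = 0.21233 / 0.67125 ≈ 0.3163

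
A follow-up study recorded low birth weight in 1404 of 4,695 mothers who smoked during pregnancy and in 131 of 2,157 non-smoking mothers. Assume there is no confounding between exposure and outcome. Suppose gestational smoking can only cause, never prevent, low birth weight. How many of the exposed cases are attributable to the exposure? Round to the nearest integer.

about 1119 cases

p₁ = P(outcome | exposed) = 1404/4695 = 0.29904
p₀ = P(outcome | unexposed) = 131/2157 = 0.060732
PN = (p₁ − p₀)/p₁ = (0.29904 − 0.060732) / 0.29904 ≈ 0.79691.
Attributable cases ≈ PN × (exposed cases) = 0.79691 × 1404 ≈ 1118.86.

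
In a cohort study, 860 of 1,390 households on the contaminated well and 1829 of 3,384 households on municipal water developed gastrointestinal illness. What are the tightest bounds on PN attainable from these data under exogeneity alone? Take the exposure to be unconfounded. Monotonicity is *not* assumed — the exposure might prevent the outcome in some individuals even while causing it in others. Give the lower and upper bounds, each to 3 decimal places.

p₁ = P(outcome | exposed) = 860/1390 = 0.61871
p₀ = P(outcome | unexposed) = 1829/3384 = 0.54048
Under exogeneity alone the bounds on PN are max{0,(p₁−p₀)/p₁} ≤ PN ≤ min{1,(1−p₀)/p₁}.
  lower = (p₁ − p₀)/p₁ = 0.07822 / 0.61871 ≈ 0.1264
  upper = min{1, (1 − p₀)/p₁} = 0.45952 / 0.61871 ≈ 0.7427

0.126 ≤ PN ≤ 0.743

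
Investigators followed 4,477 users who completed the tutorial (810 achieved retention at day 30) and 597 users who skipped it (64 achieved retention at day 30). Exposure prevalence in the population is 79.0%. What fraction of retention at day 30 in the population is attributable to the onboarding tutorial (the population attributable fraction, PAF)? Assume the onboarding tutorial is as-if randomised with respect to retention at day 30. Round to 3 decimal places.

p₁ = P(outcome | exposed) = 810/4477 = 0.18092
p₀ = P(outcome | unexposed) = 64/597 = 0.1072
Overall risk P(Y=1) = π·p₁ + (1−π)·p₀ = 0.79×0.18092 + 0.21×0.1072 = 0.16544.
Under exogeneity, PAF = [P(Y=1) − p₀] / P(Y=1).
PAF = (0.16544 − 0.1072) / 0.16544 ≈ 0.3520

PAF ≈ 0.352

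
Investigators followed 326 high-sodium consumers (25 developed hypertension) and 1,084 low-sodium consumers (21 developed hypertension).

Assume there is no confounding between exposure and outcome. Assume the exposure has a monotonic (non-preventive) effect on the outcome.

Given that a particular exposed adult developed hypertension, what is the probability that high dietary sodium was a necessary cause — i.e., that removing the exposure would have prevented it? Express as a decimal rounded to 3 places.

p₁ = P(outcome | exposed) = 25/326 = 0.076687
p₀ = P(outcome | unexposed) = 21/1084 = 0.019373
Under exogeneity and monotonicity, PN = (p₁ − p₀) / p₁.
PN = (0.076687 − 0.019373) / 0.076687 = 0.057314 / 0.076687 ≈ 0.7474

PN ≈ 0.747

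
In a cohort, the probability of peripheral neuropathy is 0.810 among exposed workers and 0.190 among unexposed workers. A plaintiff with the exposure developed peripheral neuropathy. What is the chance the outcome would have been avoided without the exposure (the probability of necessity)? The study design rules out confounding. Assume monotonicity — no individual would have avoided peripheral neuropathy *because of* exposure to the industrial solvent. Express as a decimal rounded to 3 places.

Let p₁ = 0.81, p₀ = 0.19.
Under exogeneity and monotonicity, PN = (p₁ − p₀) / p₁.
PN = (0.81 − 0.19) / 0.81 = 0.62 / 0.81 ≈ 0.7654

PN ≈ 0.765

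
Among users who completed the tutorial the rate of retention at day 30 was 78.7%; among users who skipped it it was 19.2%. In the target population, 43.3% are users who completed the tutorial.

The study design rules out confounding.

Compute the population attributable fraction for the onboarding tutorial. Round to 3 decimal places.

PAF ≈ 0.573

p₁ = 0.787, p₀ = 0.192.
Overall risk P(Y=1) = π·p₁ + (1−π)·p₀ = 0.433×0.787 + 0.567×0.192 = 0.44964.
Under exogeneity, PAF = [P(Y=1) − p₀] / P(Y=1).
PAF = (0.44964 − 0.192) / 0.44964 ≈ 0.5730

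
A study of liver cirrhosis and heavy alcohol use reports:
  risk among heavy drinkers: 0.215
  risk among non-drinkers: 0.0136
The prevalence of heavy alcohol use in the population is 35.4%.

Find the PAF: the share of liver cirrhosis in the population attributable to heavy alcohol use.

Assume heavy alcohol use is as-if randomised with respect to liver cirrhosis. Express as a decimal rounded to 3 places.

PAF ≈ 0.840

Let p₁ = 0.215, p₀ = 0.0136.
Overall risk P(Y=1) = π·p₁ + (1−π)·p₀ = 0.354×0.215 + 0.646×0.0136 = 0.084896.
Under exogeneity, PAF = [P(Y=1) − p₀] / P(Y=1).
PAF = (0.084896 − 0.0136) / 0.084896 ≈ 0.8398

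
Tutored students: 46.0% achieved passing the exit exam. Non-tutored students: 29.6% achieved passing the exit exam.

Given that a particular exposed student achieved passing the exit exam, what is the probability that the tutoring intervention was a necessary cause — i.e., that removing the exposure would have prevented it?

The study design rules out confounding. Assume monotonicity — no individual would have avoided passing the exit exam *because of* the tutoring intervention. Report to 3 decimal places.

p₁ = 0.46, p₀ = 0.296.
Under exogeneity and monotonicity, PN = (p₁ − p₀) / p₁.
PN = (0.46 − 0.296) / 0.46 = 0.164 / 0.46 ≈ 0.3565

PN ≈ 0.357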